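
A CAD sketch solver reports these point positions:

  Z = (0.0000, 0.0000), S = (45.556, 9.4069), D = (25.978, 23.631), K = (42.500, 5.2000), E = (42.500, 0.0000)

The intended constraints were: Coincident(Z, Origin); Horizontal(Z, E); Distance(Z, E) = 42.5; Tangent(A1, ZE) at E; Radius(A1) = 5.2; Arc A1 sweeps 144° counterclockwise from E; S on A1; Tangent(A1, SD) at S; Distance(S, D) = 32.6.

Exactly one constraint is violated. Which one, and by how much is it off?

Distance(S, D) = 32.6 — off by 8.40.

Z = (0.00, 0.00) ✓; Z.y = 0.00, E.y = 0.00 ✓; |ZE| = 42.50 ✓; ∠(KE, EZ) = 90.00° ✓; |KE| = 5.200 ✓; bearing(K→S) − bearing(K→E) = 144.0° ✓; |KS| = 5.200 ✓; ∠(KS, SD) = 90.00° ✓; |SD| = 24.20 ✗.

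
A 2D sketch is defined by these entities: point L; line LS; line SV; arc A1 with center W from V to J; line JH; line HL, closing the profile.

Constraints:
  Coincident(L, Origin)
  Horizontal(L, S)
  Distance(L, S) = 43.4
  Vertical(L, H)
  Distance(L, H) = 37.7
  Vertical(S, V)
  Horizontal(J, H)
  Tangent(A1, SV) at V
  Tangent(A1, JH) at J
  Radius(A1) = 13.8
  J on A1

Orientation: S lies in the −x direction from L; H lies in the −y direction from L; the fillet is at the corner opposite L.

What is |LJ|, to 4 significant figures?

47.93

The virtual corner opposite L is at (-43.40, -37.70). A1 meets SV tangentially, so WV is at right angles to SV and since A1 is tangent to JH there, WJ ⟂ JH, with radius 13.8, so the center W sits 13.8 in from both sides at W = (-29.60, -23.90). That places the tangent points at V = (-43.40, -23.90) on SV and J = (-29.60, -37.70) on JH. Then |LJ| = |J − L| = 47.93.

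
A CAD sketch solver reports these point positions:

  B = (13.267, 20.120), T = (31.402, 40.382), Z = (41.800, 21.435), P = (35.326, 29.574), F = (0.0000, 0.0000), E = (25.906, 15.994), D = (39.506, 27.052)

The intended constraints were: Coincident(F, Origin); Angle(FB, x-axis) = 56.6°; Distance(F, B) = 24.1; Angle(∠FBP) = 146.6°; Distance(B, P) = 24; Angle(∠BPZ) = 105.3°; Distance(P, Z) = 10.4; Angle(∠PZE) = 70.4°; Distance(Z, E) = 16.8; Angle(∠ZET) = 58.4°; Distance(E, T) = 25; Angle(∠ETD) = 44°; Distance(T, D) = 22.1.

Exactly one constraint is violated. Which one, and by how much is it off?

Distance(T, D) = 22.1 — off by 6.50.

F = (0.00, 0.00) ✓; FB at 56.60° ✓; |FB| = 24.10 ✓; ∠FBP = 146.6° ✓; |BP| = 24.00 ✓; ∠BPZ = 105.3° ✓; |PZ| = 10.40 ✓; ∠PZE = 70.40° ✓; |ZE| = 16.80 ✓; ∠ZET = 58.40° ✓; |ET| = 25.00 ✓; ∠ETD = 44.00° ✓; |TD| = 15.60 ✗.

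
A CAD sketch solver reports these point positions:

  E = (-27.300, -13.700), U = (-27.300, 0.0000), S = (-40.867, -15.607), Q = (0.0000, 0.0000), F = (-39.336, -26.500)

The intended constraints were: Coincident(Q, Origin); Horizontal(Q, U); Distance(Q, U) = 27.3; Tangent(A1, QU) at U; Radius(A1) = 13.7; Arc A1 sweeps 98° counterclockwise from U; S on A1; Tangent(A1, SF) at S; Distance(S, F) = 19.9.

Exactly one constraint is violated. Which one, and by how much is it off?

Distance(S, F) = 19.9 — off by 8.90.

Q = (0.00, 0.00) ✓; Q.y = 0.00, U.y = 0.00 ✓; |QU| = 27.30 ✓; ∠(EU, UQ) = 90.00° ✓; |EU| = 13.70 ✓; bearing(E→S) − bearing(E→U) = 98.00° ✓; |ES| = 13.70 ✓; ∠(ES, SF) = 90.00° ✓; |SF| = 11.00 ✗.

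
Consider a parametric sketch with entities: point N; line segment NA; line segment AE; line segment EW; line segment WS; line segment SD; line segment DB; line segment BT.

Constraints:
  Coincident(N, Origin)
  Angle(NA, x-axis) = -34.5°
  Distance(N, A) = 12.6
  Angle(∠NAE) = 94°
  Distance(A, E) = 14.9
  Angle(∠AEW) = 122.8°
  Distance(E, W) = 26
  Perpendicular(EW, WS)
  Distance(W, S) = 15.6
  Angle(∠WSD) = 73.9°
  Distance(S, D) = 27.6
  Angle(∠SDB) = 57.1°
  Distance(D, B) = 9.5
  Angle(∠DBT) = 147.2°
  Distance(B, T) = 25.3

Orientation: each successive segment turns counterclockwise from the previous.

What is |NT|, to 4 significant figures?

36.92

N is at the origin; NA runs at -34.5° with length 12.6, so A = (10.38, -7.137). ∠NAE = 94.0° gives AE at 51.50° from the x-axis; with |AE| = 14.9, E = (19.66, 4.524). ∠AEW = 122.8° gives EW at 108.7° from the x-axis; with |EW| = 26.0, W = (11.32, 29.15). EW ⟂ WS, so WS runs at -161.3°; with |WS| = 15.6, S = (-3.453, 24.15). ∠WSD = 73.9° gives SD at -55.20° from the x-axis; with |SD| = 27.6, D = (12.30, 1.486). ∠SDB = 57.1° gives DB at 67.70° from the x-axis; with |DB| = 9.5, B = (15.90, 10.28). ∠DBT = 147.2° gives BT at 100.5° from the x-axis; with |BT| = 25.3, T = (11.29, 35.15). Then |NT| = |T − N| = 36.92.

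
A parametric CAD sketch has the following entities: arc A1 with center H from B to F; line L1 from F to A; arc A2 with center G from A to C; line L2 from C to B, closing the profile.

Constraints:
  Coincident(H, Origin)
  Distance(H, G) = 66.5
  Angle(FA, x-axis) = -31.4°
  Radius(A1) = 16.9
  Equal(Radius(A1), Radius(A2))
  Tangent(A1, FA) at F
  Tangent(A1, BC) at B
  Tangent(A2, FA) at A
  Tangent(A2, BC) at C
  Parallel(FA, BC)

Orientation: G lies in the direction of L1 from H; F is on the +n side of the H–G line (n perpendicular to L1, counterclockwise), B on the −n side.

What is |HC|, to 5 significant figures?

68.614

The slot axis is L1's direction at -31.4°, so u = (cos -31.4°, sin -31.4°) = (0.85355, -0.52101) and n = (−sin -31.4°, cos -31.4°) = (0.52101, 0.85355). H is at the origin and G lies 66.5 along u from H, so G = 66.5·u = (56.761, -34.647). Tangency of A1 to both parallel lines with radius 16.9 puts F and B at H ± 16.9·n: F = (8.8051, 14.425), B = (-8.8051, -14.425). Equal radii place A and C the same way about G: A = G + 16.9·n = (65.566, -20.222), C = G − 16.9·n = (47.956, -49.072). Then |HC| = |C − H| = 68.614.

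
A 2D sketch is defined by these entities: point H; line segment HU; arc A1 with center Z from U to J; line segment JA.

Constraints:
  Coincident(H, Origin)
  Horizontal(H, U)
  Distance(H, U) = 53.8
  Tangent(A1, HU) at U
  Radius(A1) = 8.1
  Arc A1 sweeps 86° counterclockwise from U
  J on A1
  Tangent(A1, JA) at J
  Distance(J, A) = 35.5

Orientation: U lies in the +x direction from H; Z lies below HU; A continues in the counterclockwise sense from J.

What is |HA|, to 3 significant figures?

60.9

H is at the origin; HU is horizontal with |HU| = 53.8 and U on the +x side, so U = (53.8, 0.00). The tangent condition forces ZU to be normal to HU, so Z = U + (0, -8.1) = (53.8, -8.10). On A1, U sits at bearing 90° from Z; an 86° counterclockwise sweep puts J at bearing 176°, so J = Z + 8.1·(cos 176°, sin 176°) = (45.7, -7.53). Since A1 is tangent to JA there, ZJ ⟂ JA, so JA runs along (−sin 176°, cos 176°); with |JA| = 35.5, A = (43.2, -42.9). Then |HA| = |A − H| = 60.9.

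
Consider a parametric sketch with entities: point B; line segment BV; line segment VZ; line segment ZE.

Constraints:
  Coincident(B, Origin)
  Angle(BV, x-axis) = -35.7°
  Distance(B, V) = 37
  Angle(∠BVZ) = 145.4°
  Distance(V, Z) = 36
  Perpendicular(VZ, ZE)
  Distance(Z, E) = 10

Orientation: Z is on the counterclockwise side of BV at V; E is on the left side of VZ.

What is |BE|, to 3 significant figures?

67.4

∠BVZ = 145.4°, so VZ runs at -35.7° + (180° − 145.4°) = -1.10° from the x-axis; with |VZ| = 36.0, Z = V + 36.0·(cos -1.10°, sin -1.10°) = (66.0, -22.3). VZ is perpendicular to ZE; with |ZE| = 10.0 on the left of VZ, E = Z + 10.0·(0.0192, 1.00) = (66.2, -12.3). Then |BE| = |E − B| = 67.4.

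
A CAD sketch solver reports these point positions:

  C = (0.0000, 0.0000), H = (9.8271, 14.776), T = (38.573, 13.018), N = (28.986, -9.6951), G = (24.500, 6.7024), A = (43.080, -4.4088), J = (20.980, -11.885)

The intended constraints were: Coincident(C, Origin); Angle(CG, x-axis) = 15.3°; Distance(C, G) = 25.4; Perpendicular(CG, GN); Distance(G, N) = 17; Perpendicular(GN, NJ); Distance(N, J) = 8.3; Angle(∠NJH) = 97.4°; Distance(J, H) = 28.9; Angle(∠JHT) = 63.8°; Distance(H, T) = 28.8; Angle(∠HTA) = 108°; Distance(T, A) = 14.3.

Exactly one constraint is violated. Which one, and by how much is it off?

Distance(T, A) = 14.3 — off by 3.70.

C = (0.00, 0.00) ✓; CG at 15.30° ✓; |CG| = 25.40 ✓; ∠(CG, GN) = 90.00° ✓; |GN| = 17.00 ✓; ∠(GN, NJ) = 90.00° ✓; |NJ| = 8.300 ✓; ∠NJH = 97.40° ✓; |JH| = 28.90 ✓; ∠JHT = 63.80° ✓; |HT| = 28.80 ✓; ∠HTA = 108.0° ✓; |TA| = 18.00 ✗.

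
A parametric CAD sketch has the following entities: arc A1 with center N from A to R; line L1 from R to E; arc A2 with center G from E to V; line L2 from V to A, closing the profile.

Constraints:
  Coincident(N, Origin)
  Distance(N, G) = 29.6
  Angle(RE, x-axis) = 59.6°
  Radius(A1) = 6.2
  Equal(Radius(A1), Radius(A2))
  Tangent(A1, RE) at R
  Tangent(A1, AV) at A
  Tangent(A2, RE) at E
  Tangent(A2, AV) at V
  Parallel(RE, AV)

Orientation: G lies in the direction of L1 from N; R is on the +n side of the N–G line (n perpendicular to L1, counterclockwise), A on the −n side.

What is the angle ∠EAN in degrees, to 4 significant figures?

67.27°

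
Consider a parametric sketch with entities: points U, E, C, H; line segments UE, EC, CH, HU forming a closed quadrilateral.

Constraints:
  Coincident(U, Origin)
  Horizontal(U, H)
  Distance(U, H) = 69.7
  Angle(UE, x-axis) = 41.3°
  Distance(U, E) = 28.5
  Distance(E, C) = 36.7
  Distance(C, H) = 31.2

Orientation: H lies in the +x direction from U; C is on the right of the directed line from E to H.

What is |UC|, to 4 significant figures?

42.78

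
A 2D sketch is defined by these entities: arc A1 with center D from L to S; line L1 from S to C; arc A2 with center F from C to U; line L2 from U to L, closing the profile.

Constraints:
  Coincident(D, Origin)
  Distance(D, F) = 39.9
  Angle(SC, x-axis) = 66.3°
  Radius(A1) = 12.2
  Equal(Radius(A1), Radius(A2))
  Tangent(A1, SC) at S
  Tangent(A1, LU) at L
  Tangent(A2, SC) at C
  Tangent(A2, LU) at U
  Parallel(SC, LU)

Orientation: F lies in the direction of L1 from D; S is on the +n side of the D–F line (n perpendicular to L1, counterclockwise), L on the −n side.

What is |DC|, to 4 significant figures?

41.72

The slot axis is L1's direction at 66.3°, so u = (cos 66.3°, sin 66.3°) = (0.4019, 0.9157) and n = (−sin 66.3°, cos 66.3°) = (-0.9157, 0.4019). D is at the origin and F lies 39.9 along u from D, so F = 39.9·u = (16.04, 36.53). Tangency of A1 to both parallel lines with radius 12.2 puts S and L at D ± 12.2·n: S = (-11.17, 4.904), L = (11.17, -4.904). Equal radii place C and U the same way about F: C = F + 12.2·n = (4.867, 41.44), U = F − 12.2·n = (27.21, 31.63). Then |DC| = |C − D| = 41.72.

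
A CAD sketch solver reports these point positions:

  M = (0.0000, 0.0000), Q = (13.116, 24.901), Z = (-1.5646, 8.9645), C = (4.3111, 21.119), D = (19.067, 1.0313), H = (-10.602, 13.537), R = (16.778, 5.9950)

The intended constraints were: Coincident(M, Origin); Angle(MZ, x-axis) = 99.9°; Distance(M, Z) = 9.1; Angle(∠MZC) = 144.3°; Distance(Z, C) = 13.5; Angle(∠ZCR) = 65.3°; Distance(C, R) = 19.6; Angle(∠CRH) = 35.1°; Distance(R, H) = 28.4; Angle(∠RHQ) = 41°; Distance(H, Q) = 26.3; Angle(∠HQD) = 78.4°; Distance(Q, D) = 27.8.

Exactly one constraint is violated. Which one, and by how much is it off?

Distance(Q, D) = 27.8 — off by 3.20.

M = (0.00, 0.00) ✓; MZ at 99.90° ✓; |MZ| = 9.100 ✓; ∠MZC = 144.3° ✓; |ZC| = 13.50 ✓; ∠ZCR = 65.30° ✓; |CR| = 19.60 ✓; ∠CRH = 35.10° ✓; |RH| = 28.40 ✓; ∠RHQ = 41.00° ✓; |HQ| = 26.30 ✓; ∠HQD = 78.40° ✓; |QD| = 24.60 ✗.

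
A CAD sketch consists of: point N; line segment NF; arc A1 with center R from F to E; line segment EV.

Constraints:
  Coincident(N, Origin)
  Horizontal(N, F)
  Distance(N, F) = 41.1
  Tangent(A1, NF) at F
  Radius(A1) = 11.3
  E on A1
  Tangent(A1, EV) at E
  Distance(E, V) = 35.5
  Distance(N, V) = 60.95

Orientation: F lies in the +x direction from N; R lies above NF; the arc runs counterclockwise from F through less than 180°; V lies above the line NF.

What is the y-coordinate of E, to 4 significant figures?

15.86

Checks: |RE| = 11.30 ✓; ∠(RE, EV) = 90.00° ✓; |EV| = 35.50 ✓; |NV| = 60.95 ✓.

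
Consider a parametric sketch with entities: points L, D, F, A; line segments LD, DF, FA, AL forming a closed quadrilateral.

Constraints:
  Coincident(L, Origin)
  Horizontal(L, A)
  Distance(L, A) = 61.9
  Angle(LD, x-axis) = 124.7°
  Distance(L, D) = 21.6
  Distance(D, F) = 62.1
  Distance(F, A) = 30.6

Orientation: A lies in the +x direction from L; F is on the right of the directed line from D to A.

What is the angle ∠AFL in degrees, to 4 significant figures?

115.3°

L is at the origin; L and A share the same y with |LA| = 61.9 and A in +x, so A = (61.9, 0). LD runs at 124.7° with |LD| = 21.6, so D = (-12.30, 17.76). F is determined by |DF| = 62.1 and |FA| = 30.6 together: it lies at the intersection of circle(D, 62.1) and circle(A, 30.6). With |DA| = 76.29, the foot of the radical line on DA is 57.28 from D and the perpendicular offset is √(62.1² − 57.28²) = 23.98. Taking the right-of-DA solution: F = (37.83, -18.90).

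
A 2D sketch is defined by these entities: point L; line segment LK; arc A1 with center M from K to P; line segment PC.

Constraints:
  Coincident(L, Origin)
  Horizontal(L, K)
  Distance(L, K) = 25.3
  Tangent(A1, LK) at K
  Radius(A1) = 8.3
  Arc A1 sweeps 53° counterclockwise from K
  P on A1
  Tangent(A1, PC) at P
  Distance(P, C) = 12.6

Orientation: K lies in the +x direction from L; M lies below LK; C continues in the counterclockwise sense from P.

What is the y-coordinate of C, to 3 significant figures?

-13.4

L is at the origin; LK is horizontal with |LK| = 25.3 and K on the +x side, so K = (25.3, 0.00). The tangent condition forces MK to be normal to LK, so M = K + (0, -8.3) = (25.3, -8.30). On A1, K sits at bearing 90° from M; a 53° counterclockwise sweep puts P at bearing 143°, so P = M + 8.3·(cos 143°, sin 143°) = (18.7, -3.30). Tangency of A1 to PC means the radius MP is perpendicular to PC, so PC runs along (−sin 143°, cos 143°); with |PC| = 12.6, C = (11.1, -13.4). So C.y = -13.4.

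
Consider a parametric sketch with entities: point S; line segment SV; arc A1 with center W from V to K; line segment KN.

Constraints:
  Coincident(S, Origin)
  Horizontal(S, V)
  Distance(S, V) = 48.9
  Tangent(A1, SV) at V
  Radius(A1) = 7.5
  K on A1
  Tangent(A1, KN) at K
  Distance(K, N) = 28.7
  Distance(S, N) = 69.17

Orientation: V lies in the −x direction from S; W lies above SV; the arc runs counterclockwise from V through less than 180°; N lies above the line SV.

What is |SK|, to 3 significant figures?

44.4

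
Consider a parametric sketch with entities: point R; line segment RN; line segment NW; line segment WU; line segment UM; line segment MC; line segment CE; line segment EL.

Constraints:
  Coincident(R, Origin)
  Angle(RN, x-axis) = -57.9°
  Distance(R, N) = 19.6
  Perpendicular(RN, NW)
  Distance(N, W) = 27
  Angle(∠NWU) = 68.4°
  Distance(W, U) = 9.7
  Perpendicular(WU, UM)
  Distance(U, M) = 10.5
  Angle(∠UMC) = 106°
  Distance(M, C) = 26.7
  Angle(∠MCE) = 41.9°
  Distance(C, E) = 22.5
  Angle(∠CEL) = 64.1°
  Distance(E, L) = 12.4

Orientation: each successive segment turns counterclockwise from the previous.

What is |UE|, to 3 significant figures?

13.8

R is at the origin; RN runs at -57.9° with length 19.6, so N = (10.4, -16.6). RN ⟂ NW, so NW runs at 32.1°; with |NW| = 27.0, W = (33.3, -2.26). ∠NWU = 68.4° gives WU at 144° from the x-axis; with |WU| = 9.7, U = (25.5, 3.49). WU ⟂ UM, so UM runs at -126°; with |UM| = 10.5, M = (19.3, -4.98). ∠UMC = 106.0° gives MC at -52.3° from the x-axis; with |MC| = 26.7, C = (35.6, -26.1). ∠MCE = 41.9° gives CE at 85.8° from the x-axis; with |CE| = 22.5, E = (37.2, -3.66). Then |UE| = |E − U| = 13.8.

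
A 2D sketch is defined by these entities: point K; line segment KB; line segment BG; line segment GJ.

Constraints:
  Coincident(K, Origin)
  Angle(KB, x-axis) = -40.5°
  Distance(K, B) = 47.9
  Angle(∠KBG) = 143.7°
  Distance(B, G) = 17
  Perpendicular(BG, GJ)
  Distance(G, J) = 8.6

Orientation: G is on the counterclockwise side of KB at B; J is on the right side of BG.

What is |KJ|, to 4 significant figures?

66.77

K is at the origin; KB runs at -40.5° with length 47.9, so B = 47.9·(cos -40.5°, sin -40.5°) = (36.42, -31.11). ∠KBG = 143.7°, so BG runs at -40.5° + (180° − 143.7°) = -4.200° from the x-axis; with |BG| = 17.0, G = B + 17.0·(cos -4.200°, sin -4.200°) = (53.38, -32.35). The perpendicularity gives GJ at right angles to BG; with |GJ| = 8.6 on the right of BG, J = G + 8.6·(-0.07324, -0.9973) = (52.75, -40.93). Then |KJ| = |J − K| = 66.77.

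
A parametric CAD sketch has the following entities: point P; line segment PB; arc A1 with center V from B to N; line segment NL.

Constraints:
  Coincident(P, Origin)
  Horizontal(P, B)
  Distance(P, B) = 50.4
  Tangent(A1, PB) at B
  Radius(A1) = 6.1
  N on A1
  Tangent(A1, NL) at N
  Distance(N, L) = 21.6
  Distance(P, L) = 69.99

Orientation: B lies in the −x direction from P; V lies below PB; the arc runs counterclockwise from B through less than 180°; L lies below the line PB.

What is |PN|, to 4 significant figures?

55.75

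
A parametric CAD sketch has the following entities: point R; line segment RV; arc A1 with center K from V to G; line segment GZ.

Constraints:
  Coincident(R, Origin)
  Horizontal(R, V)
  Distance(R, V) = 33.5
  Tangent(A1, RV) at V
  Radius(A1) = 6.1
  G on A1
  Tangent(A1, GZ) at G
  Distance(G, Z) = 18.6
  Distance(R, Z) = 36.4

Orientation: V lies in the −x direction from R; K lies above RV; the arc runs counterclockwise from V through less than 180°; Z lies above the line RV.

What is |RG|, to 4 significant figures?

28.04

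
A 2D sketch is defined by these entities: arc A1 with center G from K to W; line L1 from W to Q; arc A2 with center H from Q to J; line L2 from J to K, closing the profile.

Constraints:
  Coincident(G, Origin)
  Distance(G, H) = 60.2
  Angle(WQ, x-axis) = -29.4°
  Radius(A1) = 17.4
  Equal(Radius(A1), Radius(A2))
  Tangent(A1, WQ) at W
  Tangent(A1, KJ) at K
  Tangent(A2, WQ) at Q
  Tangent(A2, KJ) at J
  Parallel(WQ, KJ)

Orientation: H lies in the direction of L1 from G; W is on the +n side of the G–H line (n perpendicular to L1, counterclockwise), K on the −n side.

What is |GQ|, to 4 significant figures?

62.66

Tangency of A1 to both parallel lines with radius 17.4 puts W and K at G ± 17.4·n: W = (8.542, 15.16), K = (-8.542, -15.16). Equal radii place Q and J the same way about H: Q = H + 17.4·n = (60.99, -14.39), J = H − 17.4·n = (43.91, -44.71). Then |GQ| = |Q − G| = 62.66.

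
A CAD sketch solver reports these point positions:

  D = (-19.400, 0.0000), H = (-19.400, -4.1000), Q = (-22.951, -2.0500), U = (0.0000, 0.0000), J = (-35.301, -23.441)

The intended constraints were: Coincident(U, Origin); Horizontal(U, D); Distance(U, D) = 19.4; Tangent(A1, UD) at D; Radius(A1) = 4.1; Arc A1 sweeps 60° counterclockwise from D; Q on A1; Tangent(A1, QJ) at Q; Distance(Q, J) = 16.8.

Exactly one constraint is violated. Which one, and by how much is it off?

Distance(Q, J) = 16.8 — off by 7.90.

U = (0.00, 0.00) ✓; U.y = 0.00, D.y = 0.00 ✓; |UD| = 19.40 ✓; ∠(HD, DU) = 90.00° ✓; |HD| = 4.100 ✓; bearing(H→Q) − bearing(H→D) = 60.00° ✓; |HQ| = 4.100 ✓; ∠(HQ, QJ) = 90.00° ✓; |QJ| = 24.70 ✗.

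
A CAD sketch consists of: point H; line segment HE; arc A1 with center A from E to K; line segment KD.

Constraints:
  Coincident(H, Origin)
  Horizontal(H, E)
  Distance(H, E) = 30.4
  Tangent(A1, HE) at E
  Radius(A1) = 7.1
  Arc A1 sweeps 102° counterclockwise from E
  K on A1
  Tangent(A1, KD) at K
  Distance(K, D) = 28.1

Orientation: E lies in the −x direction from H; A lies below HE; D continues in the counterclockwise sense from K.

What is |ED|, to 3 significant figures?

36.1

H is at the origin; HE is horizontal with |HE| = 30.4 and E on the −x side, so E = (-30.4, 0.00). Since A1 is tangent to HE there, AE ⟂ HE, so A = E + (0, -7.1) = (-30.4, -7.10). On A1, E sits at bearing 90° from A; a 102° counterclockwise sweep puts K at bearing 192°, so K = A + 7.1·(cos 192°, sin 192°) = (-37.3, -8.58). Since A1 is tangent to KD there, AK ⟂ KD, so KD runs along (−sin 192°, cos 192°); with |KD| = 28.1, D = (-31.5, -36.1). Then |ED| = |D − E| = 36.1.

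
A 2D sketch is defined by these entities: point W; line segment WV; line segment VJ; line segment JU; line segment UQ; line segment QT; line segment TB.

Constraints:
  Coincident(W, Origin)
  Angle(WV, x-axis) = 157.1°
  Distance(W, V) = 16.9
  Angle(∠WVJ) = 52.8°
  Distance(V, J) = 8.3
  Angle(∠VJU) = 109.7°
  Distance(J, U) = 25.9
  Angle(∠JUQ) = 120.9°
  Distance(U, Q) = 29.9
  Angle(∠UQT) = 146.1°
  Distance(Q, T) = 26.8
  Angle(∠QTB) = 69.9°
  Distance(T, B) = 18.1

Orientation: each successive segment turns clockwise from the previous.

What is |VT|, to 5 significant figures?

61.714

W is at the origin; WV runs at 157.1° with length 16.9, so V = (-15.568, 6.5762). ∠WVJ = 52.8° gives VJ at 29.900° from the x-axis; with |VJ| = 8.3, J = (-8.3728, 10.714). ∠VJU = 109.7° gives JU at -40.400° from the x-axis; with |JU| = 25.9, U = (11.351, -6.0727). ∠JUQ = 120.9° gives UQ at -99.500° from the x-axis; with |UQ| = 29.9, Q = (6.4161, -35.563). ∠UQT = 146.1° gives QT at -133.40° from the x-axis; with |QT| = 26.8, T = (-11.998, -55.035). Then |VT| = |T − V| = 61.714.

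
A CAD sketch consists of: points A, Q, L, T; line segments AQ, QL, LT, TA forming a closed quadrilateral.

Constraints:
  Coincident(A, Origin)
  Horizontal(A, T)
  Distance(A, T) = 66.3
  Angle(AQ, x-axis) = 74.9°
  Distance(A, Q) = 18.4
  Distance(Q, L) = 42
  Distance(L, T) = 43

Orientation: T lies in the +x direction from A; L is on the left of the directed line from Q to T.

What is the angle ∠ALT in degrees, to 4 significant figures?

83.25°

A is at the origin; AT is horizontal with |AT| = 66.3 and T in +x, so T = (66.3, 0). AQ runs at 74.9° with |AQ| = 18.4, so Q = (4.793, 17.76). L is determined by |QL| = 42.0 and |LT| = 43.0 together: it lies at the intersection of circle(Q, 42.0) and circle(T, 43.0). With |QT| = 64.02, the foot of the radical line on QT is 31.35 from Q and the perpendicular offset is √(42.0² − 31.35²) = 27.95. Taking the left-of-QT solution: L = (42.67, 35.92).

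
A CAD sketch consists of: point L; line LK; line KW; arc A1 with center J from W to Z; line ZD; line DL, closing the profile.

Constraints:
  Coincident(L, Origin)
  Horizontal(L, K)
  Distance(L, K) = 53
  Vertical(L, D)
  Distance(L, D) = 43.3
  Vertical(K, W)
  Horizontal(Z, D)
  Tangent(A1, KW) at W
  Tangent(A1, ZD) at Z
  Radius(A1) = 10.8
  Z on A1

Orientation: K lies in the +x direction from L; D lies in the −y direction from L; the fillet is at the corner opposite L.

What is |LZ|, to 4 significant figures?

60.46

The virtual corner opposite L is at (53.00, -43.30). Since A1 is tangent to KW there, JW ⟂ KW and A1 meets ZD tangentially, so JZ is at right angles to ZD, with radius 10.8, so the center J sits 10.8 in from both sides at J = (42.20, -32.50). That places the tangent points at W = (53.00, -32.50) on KW and Z = (42.20, -43.30) on ZD. Then |LZ| = |Z − L| = 60.46.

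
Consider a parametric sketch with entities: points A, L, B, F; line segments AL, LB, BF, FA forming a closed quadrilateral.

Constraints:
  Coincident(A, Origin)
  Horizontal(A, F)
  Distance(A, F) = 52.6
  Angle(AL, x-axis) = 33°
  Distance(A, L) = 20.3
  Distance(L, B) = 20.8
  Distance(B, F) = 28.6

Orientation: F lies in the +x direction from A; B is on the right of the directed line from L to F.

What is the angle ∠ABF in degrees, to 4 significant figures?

145.8°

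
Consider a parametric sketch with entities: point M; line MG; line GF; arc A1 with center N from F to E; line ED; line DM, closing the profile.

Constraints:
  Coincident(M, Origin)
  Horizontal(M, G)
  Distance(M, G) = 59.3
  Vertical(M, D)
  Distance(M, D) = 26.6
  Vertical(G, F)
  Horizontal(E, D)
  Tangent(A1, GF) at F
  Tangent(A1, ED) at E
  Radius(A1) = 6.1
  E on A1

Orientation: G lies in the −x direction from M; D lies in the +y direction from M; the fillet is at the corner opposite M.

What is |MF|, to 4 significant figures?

62.74

M is at the origin; MG is horizontal with |MG| = 59.3 and G on the −x side, so G = (-59.30, 0.000). MD is vertical with |MD| = 26.6 and D on the +y side, so D = (0.000, 26.60). The virtual corner opposite M is at (-59.30, 26.60). Tangency of A1 to GF means the radius NF is perpendicular to GF and the tangent condition forces NE to be normal to ED, with radius 6.1, so the center N sits 6.1 in from both sides at N = (-53.20, 20.50). That places the tangent points at F = (-59.30, 20.50) on GF and E = (-53.20, 26.60) on ED. Then |MF| = |F − M| = 62.74.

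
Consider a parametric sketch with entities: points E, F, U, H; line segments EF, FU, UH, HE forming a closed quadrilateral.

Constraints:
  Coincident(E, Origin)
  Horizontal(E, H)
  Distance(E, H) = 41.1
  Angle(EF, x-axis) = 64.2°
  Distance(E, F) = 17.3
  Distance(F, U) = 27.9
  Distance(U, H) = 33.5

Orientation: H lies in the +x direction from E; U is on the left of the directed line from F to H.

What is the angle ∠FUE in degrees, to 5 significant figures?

10.981°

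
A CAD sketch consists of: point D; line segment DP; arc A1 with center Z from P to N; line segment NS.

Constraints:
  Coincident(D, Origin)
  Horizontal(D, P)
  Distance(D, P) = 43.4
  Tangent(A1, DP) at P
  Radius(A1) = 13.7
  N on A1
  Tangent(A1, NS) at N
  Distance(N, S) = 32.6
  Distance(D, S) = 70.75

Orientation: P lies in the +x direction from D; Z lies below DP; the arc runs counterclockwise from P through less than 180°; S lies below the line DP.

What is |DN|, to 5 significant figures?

39.140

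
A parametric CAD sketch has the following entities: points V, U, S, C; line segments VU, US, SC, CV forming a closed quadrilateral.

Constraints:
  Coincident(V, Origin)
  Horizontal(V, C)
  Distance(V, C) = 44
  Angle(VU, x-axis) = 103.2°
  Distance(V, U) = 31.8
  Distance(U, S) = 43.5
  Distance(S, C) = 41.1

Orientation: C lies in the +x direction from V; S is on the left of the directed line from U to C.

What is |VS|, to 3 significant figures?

53.4

Checks: |US| = 43.50 ✓; |SC| = 41.10 ✓.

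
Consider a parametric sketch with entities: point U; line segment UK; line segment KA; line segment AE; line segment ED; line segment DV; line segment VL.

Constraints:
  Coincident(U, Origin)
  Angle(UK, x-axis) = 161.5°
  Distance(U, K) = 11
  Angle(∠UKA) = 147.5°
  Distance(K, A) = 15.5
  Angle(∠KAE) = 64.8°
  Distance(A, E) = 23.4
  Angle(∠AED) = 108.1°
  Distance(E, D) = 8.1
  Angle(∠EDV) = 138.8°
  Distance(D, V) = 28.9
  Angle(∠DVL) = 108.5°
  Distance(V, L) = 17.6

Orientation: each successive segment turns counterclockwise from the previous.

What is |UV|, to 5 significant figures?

14.440

U is at the origin; UK runs at 161.5° with length 11.0, so K = (-10.432, 3.4904). ∠UKA = 147.5° gives KA at -166.00° from the x-axis; with |KA| = 15.5, A = (-25.471, -0.25944). ∠KAE = 64.8° gives AE at -50.800° from the x-axis; with |AE| = 23.4, E = (-10.682, -18.393). ∠AED = 108.1° gives ED at 21.100° from the x-axis; with |ED| = 8.1, D = (-3.1247, -15.477). ∠EDV = 138.8° gives DV at 62.300° from the x-axis; with |DV| = 28.9, V = (10.309, 10.111). Then |UV| = |V − U| = 14.440.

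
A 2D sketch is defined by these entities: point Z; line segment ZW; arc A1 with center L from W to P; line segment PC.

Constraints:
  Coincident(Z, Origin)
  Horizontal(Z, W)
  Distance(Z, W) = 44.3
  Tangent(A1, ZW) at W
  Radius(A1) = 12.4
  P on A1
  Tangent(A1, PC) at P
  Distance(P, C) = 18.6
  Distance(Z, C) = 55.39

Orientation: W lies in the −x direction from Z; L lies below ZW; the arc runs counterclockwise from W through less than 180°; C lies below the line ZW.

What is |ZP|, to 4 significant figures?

57.75

Checks: Z = (0.00, 0.00) ✓; |LP| = 12.40 ✓; ∠(LP, PC) = 90.00° ✓; |PC| = 18.60 ✓; |ZC| = 55.39 ✓.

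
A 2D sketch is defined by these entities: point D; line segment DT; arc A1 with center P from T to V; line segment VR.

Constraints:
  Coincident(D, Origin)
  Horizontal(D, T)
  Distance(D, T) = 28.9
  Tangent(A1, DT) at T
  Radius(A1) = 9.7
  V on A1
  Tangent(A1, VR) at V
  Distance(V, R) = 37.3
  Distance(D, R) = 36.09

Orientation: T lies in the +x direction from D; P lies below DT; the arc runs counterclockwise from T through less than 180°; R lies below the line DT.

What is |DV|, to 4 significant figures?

21.18

D is at the origin; D and T share the same y with |DT| = 28.9 and T on the +x side, so T = (28.90, 0.000). Tangency of A1 to DT means the radius PT is perpendicular to DT, so P = T + (0, -9.7) = (28.90, -9.700). Since PV ⟂ VR (tangency), |PR| = √(9.7² + 37.3²) = 38.54 regardless of where V sits on A1. So R lies on both circle(D, 36.09) and circle(P, 38.54); the below-DT intersection is R = (0.8034, -36.08). V is the foot of the tangent from R: V = (20.69, -4.527).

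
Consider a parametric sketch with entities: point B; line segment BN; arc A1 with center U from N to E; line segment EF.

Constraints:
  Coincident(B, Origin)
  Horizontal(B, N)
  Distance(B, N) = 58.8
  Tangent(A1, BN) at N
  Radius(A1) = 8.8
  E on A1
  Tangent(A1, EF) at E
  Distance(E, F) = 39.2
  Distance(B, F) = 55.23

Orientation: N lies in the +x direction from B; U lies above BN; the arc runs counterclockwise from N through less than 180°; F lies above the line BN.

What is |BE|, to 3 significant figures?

66.5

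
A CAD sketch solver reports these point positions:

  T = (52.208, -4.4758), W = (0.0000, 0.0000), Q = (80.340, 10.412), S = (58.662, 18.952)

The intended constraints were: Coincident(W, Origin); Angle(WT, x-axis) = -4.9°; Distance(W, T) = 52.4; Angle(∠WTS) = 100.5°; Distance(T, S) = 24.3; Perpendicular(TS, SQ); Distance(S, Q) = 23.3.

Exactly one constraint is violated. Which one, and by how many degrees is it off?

Perpendicular(TS, SQ) — off by 6.10°.

W = (0.00, 0.00) ✓; WT at -4.900° ✓; |WT| = 52.40 ✓; ∠WTS = 100.5° ✓; |TS| = 24.30 ✓; ∠(TS, SQ) = 96.10° ✗; |SQ| = 23.30 ✓.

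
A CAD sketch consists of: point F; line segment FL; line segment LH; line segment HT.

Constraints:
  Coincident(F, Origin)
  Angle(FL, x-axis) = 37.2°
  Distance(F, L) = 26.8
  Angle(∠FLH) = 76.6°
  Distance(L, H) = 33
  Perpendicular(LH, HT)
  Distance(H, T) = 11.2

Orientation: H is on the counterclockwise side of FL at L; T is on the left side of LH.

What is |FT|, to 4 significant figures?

30.64

F is at the origin; FL runs at 37.2° with length 26.8, so L = 26.8·(cos 37.2°, sin 37.2°) = (21.35, 16.20). ∠FLH = 76.6°, so LH runs at 37.2° + (180° − 76.6°) = 140.6° from the x-axis; with |LH| = 33.0, H = L + 33.0·(cos 140.6°, sin 140.6°) = (-4.153, 37.15). LH ⟂ HT; with |HT| = 11.2 on the left of LH, T = H + 11.2·(-0.6347, -0.7727) = (-11.26, 28.49). Then |FT| = |T − F| = 30.64.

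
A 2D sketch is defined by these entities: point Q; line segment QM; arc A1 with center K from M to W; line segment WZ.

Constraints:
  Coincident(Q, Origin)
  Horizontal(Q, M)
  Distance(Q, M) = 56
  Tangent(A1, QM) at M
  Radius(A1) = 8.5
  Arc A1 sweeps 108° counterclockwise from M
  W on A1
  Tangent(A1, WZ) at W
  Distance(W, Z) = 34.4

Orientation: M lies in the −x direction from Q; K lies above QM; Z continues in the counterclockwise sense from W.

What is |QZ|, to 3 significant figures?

73.1

On A1, M sits at bearing -90° from K; a 108° counterclockwise sweep puts W at bearing 18°, so W = K + 8.5·(cos 18°, sin 18°) = (-47.9, 11.1). The tangent condition forces KW to be normal to WZ, so WZ runs along (−sin 18°, cos 18°); with |WZ| = 34.4, Z = (-58.5, 43.8). Then |QZ| = |Z − Q| = 73.1.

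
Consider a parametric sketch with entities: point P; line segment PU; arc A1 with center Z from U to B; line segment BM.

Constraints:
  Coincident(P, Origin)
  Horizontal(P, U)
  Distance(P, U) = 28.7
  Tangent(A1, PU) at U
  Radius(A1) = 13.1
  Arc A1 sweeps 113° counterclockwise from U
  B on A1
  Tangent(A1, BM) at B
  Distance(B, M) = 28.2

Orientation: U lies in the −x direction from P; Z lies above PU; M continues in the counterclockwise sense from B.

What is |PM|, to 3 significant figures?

52.1

P is at the origin; PU is horizontal with |PU| = 28.7 and U on the −x side, so U = (-28.7, 0.00). Tangency of A1 to PU means the radius ZU is perpendicular to PU, so Z = U + (0, 13.1) = (-28.7, 13.1). On A1, U sits at bearing -90° from Z; a 113° counterclockwise sweep puts B at bearing 23°, so B = Z + 13.1·(cos 23°, sin 23°) = (-16.6, 18.2). Since A1 is tangent to BM there, ZB ⟂ BM, so BM runs along (−sin 23°, cos 23°); with |BM| = 28.2, M = (-27.7, 44.2). Then |PM| = |M − P| = 52.1.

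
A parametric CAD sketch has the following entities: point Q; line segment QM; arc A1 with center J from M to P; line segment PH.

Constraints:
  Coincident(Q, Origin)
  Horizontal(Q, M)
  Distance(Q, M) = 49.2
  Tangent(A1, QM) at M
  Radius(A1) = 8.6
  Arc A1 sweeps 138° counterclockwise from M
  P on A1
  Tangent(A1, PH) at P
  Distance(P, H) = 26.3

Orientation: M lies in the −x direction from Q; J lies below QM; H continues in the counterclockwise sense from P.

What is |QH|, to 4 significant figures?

48.12

Q is at the origin; Q and M share the same y with |QM| = 49.2 and M on the −x side, so M = (-49.20, 0.000). Tangency of A1 to QM means the radius JM is perpendicular to QM, so J = M + (0, -8.6) = (-49.20, -8.600). On A1, M sits at bearing 90° from J; a 138° counterclockwise sweep puts P at bearing 228°, so P = J + 8.6·(cos 228°, sin 228°) = (-54.95, -14.99). Since A1 is tangent to PH there, JP ⟂ PH, so PH runs along (−sin 228°, cos 228°); with |PH| = 26.3, H = (-35.41, -32.59). Then |QH| = |H − Q| = 48.12.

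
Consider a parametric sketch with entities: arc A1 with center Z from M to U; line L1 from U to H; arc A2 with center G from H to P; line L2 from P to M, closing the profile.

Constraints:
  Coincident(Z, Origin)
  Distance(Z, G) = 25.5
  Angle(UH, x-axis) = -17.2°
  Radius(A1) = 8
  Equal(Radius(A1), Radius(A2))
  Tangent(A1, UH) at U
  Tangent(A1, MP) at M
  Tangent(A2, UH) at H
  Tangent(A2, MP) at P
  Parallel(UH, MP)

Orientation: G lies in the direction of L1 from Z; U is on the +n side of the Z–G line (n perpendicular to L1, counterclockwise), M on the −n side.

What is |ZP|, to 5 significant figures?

26.725

The slot axis is L1's direction at -17.2°, so u = (cos -17.2°, sin -17.2°) = (0.95528, -0.29571) and n = (−sin -17.2°, cos -17.2°) = (0.29571, 0.95528). Z is at the origin and G lies 25.5 along u from Z, so G = 25.5·u = (24.360, -7.5406). Tangency of A1 to both parallel lines with radius 8.0 puts U and M at Z ± 8.0·n: U = (2.3657, 7.6422), M = (-2.3657, -7.6422). Equal radii place H and P the same way about G: H = G + 8.0·n = (26.725, 0.10167), P = G − 8.0·n = (21.994, -15.183). Then |ZP| = |P − Z| = 26.725.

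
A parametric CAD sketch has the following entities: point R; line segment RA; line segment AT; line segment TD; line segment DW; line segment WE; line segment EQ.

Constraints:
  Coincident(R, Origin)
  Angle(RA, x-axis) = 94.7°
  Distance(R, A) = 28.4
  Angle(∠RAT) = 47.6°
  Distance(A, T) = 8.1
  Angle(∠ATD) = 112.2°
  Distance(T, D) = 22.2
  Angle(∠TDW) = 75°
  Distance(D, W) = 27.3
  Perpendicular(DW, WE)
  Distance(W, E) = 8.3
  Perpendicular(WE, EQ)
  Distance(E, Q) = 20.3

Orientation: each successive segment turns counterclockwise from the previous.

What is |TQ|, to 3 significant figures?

13.2

R is at the origin; RA runs at 94.7° with length 28.4, so A = (-2.33, 28.3). ∠RAT = 47.6° gives AT at -133° from the x-axis; with |AT| = 8.1, T = (-7.84, 22.4). ∠ATD = 112.2° gives TD at -65.1° from the x-axis; with |TD| = 22.2, D = (1.51, 2.23). ∠TDW = 75.0° gives DW at 39.9° from the x-axis; with |DW| = 27.3, W = (22.4, 19.7). The perpendicularity gives WE at right angles to DW, so WE runs at 130°; with |WE| = 8.3, E = (17.1, 26.1). The perpendicularity gives EQ at right angles to WE, so EQ runs at -140°; with |EQ| = 20.3, Q = (1.55, 13.1). Then |TQ| = |Q − T| = 13.2.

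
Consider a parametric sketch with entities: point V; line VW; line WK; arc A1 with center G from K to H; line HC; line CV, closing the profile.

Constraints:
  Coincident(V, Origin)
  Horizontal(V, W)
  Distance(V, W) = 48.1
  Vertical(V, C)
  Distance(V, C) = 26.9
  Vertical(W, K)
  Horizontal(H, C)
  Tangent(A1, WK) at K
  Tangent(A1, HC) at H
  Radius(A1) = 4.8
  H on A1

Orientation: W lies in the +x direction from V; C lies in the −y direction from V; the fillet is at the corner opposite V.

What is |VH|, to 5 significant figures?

50.975

V is at the origin; V and W share the same y with |VW| = 48.1 and W on the +x side, so W = (48.100, 0.0000). V and C share the same x with |VC| = 26.9 and C on the −y side, so C = (0.0000, -26.900). The virtual corner opposite V is at (48.100, -26.900). A1 meets WK tangentially, so GK is at right angles to WK and A1 meets HC tangentially, so GH is at right angles to HC, with radius 4.8, so the center G sits 4.8 in from both sides at G = (43.300, -22.100). That places the tangent points at K = (48.100, -22.100) on WK and H = (43.300, -26.900) on HC. Then |VH| = |H − V| = 50.975.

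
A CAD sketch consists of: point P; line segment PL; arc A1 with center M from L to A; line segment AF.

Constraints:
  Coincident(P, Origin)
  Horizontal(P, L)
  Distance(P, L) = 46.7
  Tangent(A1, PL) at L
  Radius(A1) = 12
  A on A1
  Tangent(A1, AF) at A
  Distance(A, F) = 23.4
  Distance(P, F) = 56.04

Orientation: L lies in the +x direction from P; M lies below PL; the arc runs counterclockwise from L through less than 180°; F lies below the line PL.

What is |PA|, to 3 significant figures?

38.3

Checks: ∠(ML, LP) = 90.00° ✓; |ML| = 12.00 ✓; |MA| = 12.00 ✓; ∠(MA, AF) = 90.00° ✓; |AF| = 23.40 ✓; |PF| = 56.04 ✓.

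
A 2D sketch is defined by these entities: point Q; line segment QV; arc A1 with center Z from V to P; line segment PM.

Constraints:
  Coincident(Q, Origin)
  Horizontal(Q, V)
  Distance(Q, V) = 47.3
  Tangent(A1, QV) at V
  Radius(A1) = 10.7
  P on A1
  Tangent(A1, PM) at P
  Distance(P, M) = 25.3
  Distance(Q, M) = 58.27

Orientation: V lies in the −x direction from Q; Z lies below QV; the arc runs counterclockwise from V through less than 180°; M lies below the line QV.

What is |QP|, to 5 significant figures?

58.824

Q is at the origin; QV is horizontal with |QV| = 47.3 and V on the −x side, so V = (-47.300, 0.0000). The tangent condition forces ZV to be normal to QV, so Z = V + (0, -10.7) = (-47.300, -10.700). Since ZP ⟂ PM (tangency), |ZM| = √(10.7² + 25.3²) = 27.470 regardless of where P sits on A1. So M lies on both circle(Q, 58.27) and circle(Z, 27.470); the below-QV intersection is M = (-44.181, -37.992). P is the foot of the tangent from M: P = (-56.618, -15.960).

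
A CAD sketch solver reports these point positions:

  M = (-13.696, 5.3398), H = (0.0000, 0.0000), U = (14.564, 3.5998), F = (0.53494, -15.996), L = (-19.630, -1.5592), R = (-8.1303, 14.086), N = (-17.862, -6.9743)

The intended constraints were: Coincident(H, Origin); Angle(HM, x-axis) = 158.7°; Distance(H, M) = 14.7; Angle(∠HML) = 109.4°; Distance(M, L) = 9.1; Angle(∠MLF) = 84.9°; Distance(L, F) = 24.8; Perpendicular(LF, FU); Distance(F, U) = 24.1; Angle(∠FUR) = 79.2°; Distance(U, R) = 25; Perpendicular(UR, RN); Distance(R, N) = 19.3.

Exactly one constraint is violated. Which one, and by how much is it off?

Distance(R, N) = 19.3 — off by 3.90.

H = (0.00, 0.00) ✓; HM at 158.7° ✓; |HM| = 14.70 ✓; ∠HML = 109.4° ✓; |ML| = 9.100 ✓; ∠MLF = 84.90° ✓; |LF| = 24.80 ✓; ∠(LF, FU) = 90.00° ✓; |FU| = 24.10 ✓; ∠FUR = 79.20° ✓; |UR| = 25.00 ✓; ∠(UR, RN) = 90.00° ✓; |RN| = 23.20 ✗.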